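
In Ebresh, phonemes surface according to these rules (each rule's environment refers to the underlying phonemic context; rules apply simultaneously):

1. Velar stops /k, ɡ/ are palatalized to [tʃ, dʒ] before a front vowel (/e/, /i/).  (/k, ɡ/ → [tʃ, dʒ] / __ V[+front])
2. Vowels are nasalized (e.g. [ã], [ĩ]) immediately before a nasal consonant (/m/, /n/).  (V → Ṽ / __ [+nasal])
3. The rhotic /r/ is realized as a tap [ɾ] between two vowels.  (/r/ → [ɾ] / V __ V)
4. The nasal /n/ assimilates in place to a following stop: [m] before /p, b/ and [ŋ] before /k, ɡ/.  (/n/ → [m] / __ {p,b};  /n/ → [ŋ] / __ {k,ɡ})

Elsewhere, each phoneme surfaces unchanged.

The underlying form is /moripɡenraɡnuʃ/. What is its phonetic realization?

[moɾipdʒẽnraɡnuʃ]

/m/ (word-initial) is unaffected → [m].
/o/ (between /m/ and /r/): rule 2 targets it, but not before a nasal consonant → unchanged [o].
Rule 3 applies to /r/ (between /o/ and /i/: between two vowels) → [ɾ].
/i/ (between /r/ and /p/): rule 2 targets it, but not before a nasal consonant → unchanged [i].
/p/ (between /i/ and /ɡ/): no rule targets it → [p].
/ɡ/ meets the environment for rule 1 (before a front vowel) → [dʒ].
/e/ (between /ɡ/ and /n/): before a nasal consonant, so rule 2 applies → [ẽ].
/n/ — between /e/ and /r/; rule 4 does not apply here → [n].
/r/ — between /n/ and /a/; rule 3 does not apply here → [r].
/a/ (between /r/ and /ɡ/) fails the environment for rule 2, so it stays [a].
/ɡ/ (between /a/ and /n/) fails the environment for rule 1, so it stays [ɡ].
/n/ (between /ɡ/ and /u/) is in the target of rule 4 but the environment (before a labial or velar stop) is not met → [n].
/u/ (between /n/ and /ʃ/) fails the environment for rule 2, so it stays [u].
/ʃ/ (word-final): no rule targets it → [ʃ].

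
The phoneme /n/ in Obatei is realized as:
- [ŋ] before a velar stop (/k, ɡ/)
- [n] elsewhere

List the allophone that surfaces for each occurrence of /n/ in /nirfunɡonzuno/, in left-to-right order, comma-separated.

Occurrence 1 (position 1): no conditioning environment matches → elsewhere allophone [n].
Occurrence 2 (position 6): before a velar stop → [ŋ].
Occurrence 3 (position 9): no conditioning environment matches → elsewhere allophone [n].
Occurrence 4 (position 12): no conditioning environment matches → elsewhere allophone [n].

[n], [ŋ], [n], [n]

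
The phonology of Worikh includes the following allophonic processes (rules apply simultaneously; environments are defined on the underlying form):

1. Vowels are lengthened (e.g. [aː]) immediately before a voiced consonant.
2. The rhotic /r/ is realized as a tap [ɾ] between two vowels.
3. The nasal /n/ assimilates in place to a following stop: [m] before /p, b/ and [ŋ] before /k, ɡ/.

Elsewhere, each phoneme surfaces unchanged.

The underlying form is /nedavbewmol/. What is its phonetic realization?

/n/ (word-initial): rule 3 targets it, but not before a labial or velar stop → unchanged [n].
/e/ — between /n/ and /d/, before a voiced consonant — surfaces as [eː] (rule 1).
/d/ (between /e/ and /a/): no rule targets it → [d].
/a/ — between /d/ and /v/, before a voiced consonant — surfaces as [aː] (rule 1).
/v/ stays [v].
/b/ stays [b].
/e/ (between /b/ and /w/): before a voiced consonant, so rule 1 applies → [eː].
/w/ stays [w].
/m/ — not in any rule's target class → [m].
/o/ (between /m/ and /l/) occurs before a voiced consonant → [oː] by rule 1.
/l/ (word-final): no rule targets it → [l].

[neːdaːvbeːwmoːl]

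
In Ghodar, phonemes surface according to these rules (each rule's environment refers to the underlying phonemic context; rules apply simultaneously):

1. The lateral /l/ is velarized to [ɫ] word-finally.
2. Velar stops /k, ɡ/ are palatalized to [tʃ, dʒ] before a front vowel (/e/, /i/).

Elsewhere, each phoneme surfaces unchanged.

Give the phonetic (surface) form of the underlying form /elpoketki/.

[elpotʃettʃi]

/l/ — between /e/ and /p/; rule 1 does not apply here → [l].
/k/ (between /o/ and /e/): before a front vowel, so rule 2 applies → [tʃ].
/k/ meets the environment for rule 2 (before a front vowel) → [tʃ].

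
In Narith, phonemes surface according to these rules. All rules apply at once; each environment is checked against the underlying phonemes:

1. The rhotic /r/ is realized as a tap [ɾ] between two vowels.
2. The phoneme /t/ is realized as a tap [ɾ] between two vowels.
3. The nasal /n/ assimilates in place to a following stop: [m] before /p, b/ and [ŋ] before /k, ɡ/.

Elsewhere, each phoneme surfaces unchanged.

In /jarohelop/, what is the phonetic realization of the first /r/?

[ɾ]

/r/ (between /a/ and /o/) occurs between two vowels → [ɾ] by rule 1.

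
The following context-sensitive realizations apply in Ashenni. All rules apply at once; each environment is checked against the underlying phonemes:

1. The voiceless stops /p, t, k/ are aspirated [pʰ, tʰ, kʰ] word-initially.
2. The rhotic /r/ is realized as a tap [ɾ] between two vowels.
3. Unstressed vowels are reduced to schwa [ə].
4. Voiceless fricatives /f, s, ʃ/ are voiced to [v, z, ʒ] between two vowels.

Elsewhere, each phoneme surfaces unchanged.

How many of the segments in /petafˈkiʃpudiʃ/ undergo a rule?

Segments that undergo a rule: /p/ → [pʰ] (rule 1); /e/ → [ə] (rule 3); /a/ → [ə] (rule 3); /u/ → [ə] (rule 3); /i/ → [ə] (rule 3).
All other segments surface unchanged.

5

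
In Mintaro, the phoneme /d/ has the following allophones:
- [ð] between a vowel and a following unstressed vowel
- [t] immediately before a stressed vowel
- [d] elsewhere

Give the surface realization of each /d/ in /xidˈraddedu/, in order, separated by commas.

Occurrence 1 (position 3): no conditioning environment matches → elsewhere allophone [d].
Occurrence 2 (position 6): no conditioning environment matches → elsewhere allophone [d].
Occurrence 3 (position 7): no conditioning environment matches → elsewhere allophone [d].
Occurrence 4 (position 9): between a vowel and a following unstressed vowel → [ð].

[d], [d], [d], [ð]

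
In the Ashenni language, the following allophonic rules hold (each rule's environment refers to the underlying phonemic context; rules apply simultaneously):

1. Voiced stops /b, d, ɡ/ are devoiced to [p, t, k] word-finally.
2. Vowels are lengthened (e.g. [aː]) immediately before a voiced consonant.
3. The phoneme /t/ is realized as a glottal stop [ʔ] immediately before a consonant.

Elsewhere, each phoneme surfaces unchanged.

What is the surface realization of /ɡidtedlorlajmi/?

/ɡ/ (word-initial) fails the environment for rule 1, so it stays [ɡ].
Rule 2 applies to /i/ (between /ɡ/ and /d/: before a voiced consonant) → [iː].
/d/ (between /i/ and /t/) is in the target of rule 1 but the environment (word-finally) is not met → [d].
/t/ (between /d/ and /e/): rule 3 targets it, but not immediately before a consonant → unchanged [t].
/e/ (between /t/ and /d/) occurs before a voiced consonant → [eː] by rule 2.
/d/ (between /e/ and /l/) is in the target of rule 1 but the environment (word-finally) is not met → [d].
/l/ (between /d/ and /o/): no rule targets it → [l].
/o/ — between /l/ and /r/, before a voiced consonant — surfaces as [oː] (rule 2).
/r/ stays [r].
/l/ (between /r/ and /a/): no rule targets it → [l].
Rule 2 applies to /a/ (between /l/ and /j/: before a voiced consonant) → [aː].
/j/ (between /a/ and /m/) is unaffected → [j].
/m/ (between /j/ and /i/): no rule targets it → [m].
/i/ (word-final): rule 2 targets it, but not before a voiced consonant → unchanged [i].

[ɡiːdteːdloːrlaːjmi]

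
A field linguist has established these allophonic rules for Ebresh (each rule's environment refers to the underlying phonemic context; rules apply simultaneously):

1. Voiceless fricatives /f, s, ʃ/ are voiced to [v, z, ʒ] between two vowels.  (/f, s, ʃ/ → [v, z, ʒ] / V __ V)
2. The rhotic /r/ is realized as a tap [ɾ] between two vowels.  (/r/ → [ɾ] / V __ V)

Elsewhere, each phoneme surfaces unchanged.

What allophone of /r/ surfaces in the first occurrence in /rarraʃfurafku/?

/r/ (word-initial) is in the target of rule 2 but the environment (between two vowels) is not met → [r].

[r]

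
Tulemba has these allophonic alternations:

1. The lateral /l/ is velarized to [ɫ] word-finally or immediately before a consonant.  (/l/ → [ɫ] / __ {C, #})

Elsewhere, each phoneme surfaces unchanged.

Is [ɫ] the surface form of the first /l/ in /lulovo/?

/l/ — word-initial; rule 1 does not apply here → [l].
The actual realization is [l], not [ɫ].

No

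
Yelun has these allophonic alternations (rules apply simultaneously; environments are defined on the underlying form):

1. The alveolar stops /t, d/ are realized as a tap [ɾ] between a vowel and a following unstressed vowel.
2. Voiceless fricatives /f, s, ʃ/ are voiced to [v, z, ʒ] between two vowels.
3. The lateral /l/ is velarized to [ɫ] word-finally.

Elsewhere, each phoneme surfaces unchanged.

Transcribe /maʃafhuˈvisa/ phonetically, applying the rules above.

/m/ — not in any rule's target class → [m].
/a/ stays [a].
/ʃ/ — between /a/ and /a/, between two vowels — surfaces as [ʒ] (rule 2).
/a/ (between /ʃ/ and /f/) is unaffected → [a].
/f/ (between /a/ and /h/) is in the target of rule 2 but the environment (between two vowels) is not met → [f].
/h/ — not in any rule's target class → [h].
/u/ (between /h/ and /v/): no rule targets it → [u].
/v/ (between /u/ and /i/): no rule targets it → [v].
/i/ (between /v/ and /s/) is unaffected → [i].
/s/ meets the environment for rule 2 (between two vowels) → [z].
/a/ (word-final): no rule targets it → [a].

[maʒafhuˈviza]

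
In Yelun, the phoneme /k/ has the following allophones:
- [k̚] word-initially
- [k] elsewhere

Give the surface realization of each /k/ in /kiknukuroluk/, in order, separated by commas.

Occurrence 1 (position 1): word-initially → [k̚].
Occurrence 2 (position 3): no conditioning environment matches → elsewhere allophone [k].
Occurrence 3 (position 6): no conditioning environment matches → elsewhere allophone [k].
Occurrence 4 (position 12): no conditioning environment matches → elsewhere allophone [k].

[k̚], [k], [k], [k]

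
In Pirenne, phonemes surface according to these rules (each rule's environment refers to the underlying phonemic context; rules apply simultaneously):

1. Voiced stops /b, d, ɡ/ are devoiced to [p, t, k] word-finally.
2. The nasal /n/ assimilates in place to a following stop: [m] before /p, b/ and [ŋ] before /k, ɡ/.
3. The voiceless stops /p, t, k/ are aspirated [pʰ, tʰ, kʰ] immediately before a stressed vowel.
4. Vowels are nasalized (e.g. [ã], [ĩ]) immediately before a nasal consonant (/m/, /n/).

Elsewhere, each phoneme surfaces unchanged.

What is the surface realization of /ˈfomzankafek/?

/f/ stays [f].
/o/ — between /f/ and /m/, before a nasal consonant — surfaces as [õ] (rule 4).
/m/ (between /o/ and /z/): no rule targets it → [m].
/z/ stays [z].
/a/ (between /z/ and /n/) occurs before a nasal consonant → [ã] by rule 4.
/n/ — between /a/ and /k/, before a labial or velar stop — surfaces as [ŋ] (rule 2).
/k/ (between /n/ and /a/) is in the target of rule 3 but the environment (immediately before a stressed vowel) is not met → [k].
/a/ (between /k/ and /f/): rule 4 targets it, but not before a nasal consonant → unchanged [a].
/f/ — not in any rule's target class → [f].
/e/ (between /f/ and /k/): rule 4 targets it, but not before a nasal consonant → unchanged [e].
/k/ (word-final) is in the target of rule 3 but the environment (immediately before a stressed vowel) is not met → [k].

[ˈfõmzãŋkafek]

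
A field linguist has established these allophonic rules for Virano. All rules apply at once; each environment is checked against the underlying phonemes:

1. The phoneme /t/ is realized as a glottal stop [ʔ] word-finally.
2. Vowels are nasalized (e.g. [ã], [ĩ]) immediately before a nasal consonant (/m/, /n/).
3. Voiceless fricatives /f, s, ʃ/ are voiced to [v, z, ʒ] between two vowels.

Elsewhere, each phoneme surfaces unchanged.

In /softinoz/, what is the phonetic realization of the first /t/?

/t/ — between /f/ and /i/; rule 1 does not apply here → [t].

[t]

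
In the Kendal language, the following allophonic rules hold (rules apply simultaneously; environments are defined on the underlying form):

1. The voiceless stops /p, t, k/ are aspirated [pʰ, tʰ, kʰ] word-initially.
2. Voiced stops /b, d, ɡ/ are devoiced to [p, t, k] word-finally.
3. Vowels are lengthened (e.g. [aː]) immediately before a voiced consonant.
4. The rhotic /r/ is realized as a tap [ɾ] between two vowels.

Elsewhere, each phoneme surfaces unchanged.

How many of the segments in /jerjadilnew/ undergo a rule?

Segments that undergo a rule: /e/ → [eː] (rule 3); /a/ → [aː] (rule 3); /i/ → [iː] (rule 3); /e/ → [eː] (rule 3).
All other segments surface unchanged.

4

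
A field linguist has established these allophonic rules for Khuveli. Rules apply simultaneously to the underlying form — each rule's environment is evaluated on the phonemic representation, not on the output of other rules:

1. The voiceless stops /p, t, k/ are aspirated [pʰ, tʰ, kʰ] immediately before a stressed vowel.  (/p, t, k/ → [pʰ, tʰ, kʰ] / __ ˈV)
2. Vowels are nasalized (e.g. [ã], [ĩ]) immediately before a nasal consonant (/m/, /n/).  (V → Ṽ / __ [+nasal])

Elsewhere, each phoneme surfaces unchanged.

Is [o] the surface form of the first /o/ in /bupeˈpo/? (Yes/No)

Yes

/o/ (word-final): rule 2 targets it, but not before a nasal consonant → unchanged [o].
The actual realization is [o], which matches [o].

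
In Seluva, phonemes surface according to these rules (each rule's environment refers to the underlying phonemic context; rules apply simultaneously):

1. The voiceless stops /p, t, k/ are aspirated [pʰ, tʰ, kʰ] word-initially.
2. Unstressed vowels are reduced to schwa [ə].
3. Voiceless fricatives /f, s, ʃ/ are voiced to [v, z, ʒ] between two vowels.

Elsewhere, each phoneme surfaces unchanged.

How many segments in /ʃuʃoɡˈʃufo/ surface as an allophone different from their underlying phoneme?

Segments that undergo a rule: /u/ → [ə] (rule 2); /ʃ/ → [ʒ] (rule 3); /o/ → [ə] (rule 2); /f/ → [v] (rule 3); /o/ → [ə] (rule 2).
All other segments surface unchanged.

5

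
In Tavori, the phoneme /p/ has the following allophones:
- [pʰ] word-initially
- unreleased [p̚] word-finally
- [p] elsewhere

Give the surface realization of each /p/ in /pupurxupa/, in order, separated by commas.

[pʰ], [p], [p]

Occurrence 1 (position 1): word-initially → [pʰ].
Occurrence 2 (position 3): no conditioning environment matches → elsewhere allophone [p].
Occurrence 3 (position 8): no conditioning environment matches → elsewhere allophone [p].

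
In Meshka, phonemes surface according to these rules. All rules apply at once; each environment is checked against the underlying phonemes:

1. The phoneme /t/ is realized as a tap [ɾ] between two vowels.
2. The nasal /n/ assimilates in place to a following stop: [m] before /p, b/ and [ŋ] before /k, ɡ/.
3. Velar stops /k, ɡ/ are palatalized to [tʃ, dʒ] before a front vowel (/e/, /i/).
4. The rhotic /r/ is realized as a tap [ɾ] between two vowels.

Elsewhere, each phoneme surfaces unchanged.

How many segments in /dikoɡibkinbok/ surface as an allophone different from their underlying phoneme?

3

Segments that undergo a rule: /ɡ/ → [dʒ] (rule 3); /k/ → [tʃ] (rule 3); /n/ → [m] (rule 2).
All other segments surface unchanged.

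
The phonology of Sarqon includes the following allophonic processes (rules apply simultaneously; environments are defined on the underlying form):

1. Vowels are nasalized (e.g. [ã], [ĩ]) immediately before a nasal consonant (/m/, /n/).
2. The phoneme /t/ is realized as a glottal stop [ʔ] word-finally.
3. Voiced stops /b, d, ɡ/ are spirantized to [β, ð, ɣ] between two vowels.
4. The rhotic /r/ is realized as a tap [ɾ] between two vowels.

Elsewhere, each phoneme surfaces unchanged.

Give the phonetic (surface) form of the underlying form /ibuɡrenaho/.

/i/ (word-initial) is in the target of rule 1 but the environment (before a nasal consonant) is not met → [i].
/b/ meets the environment for rule 3 (between two vowels) → [β].
/u/ (between /b/ and /ɡ/) fails the environment for rule 1, so it stays [u].
/ɡ/ — between /u/ and /r/; rule 3 does not apply here → [ɡ].
/r/ (between /ɡ/ and /e/) fails the environment for rule 4, so it stays [r].
/e/ meets the environment for rule 1 (before a nasal consonant) → [ẽ].
/n/ — not in any rule's target class → [n].
/a/ (between /n/ and /h/) is in the target of rule 1 but the environment (before a nasal consonant) is not met → [a].
/h/ (between /a/ and /o/): no rule targets it → [h].
/o/ (word-final): rule 1 targets it, but not before a nasal consonant → unchanged [o].

[iβuɡrẽnaho]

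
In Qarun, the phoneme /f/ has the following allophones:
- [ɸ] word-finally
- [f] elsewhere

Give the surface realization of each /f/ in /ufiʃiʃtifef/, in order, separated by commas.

[f], [f], [ɸ]

Occurrence 1 (position 2): no conditioning environment matches → elsewhere allophone [f].
Occurrence 2 (position 9): no conditioning environment matches → elsewhere allophone [f].
Occurrence 3 (position 11): word-finally → [ɸ].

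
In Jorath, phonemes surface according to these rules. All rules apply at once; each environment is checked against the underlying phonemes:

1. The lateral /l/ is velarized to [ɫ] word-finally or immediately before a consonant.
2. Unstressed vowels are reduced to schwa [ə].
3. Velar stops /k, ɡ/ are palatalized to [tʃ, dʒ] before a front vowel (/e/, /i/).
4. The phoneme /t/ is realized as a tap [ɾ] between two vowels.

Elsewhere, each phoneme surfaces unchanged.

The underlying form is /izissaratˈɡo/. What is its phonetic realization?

[əzəssərətˈɡo]

/i/ meets the environment for rule 2 (in an unstressed syllable) → [ə].
/z/ stays [z].
/i/ (between /z/ and /s/): in an unstressed syllable, so rule 2 applies → [ə].
/s/ (between /i/ and /s/): no rule targets it → [s].
/s/ (between /s/ and /a/): no rule targets it → [s].
/a/ (between /s/ and /r/) occurs in an unstressed syllable → [ə] by rule 2.
/r/ stays [r].
Rule 2 applies to /a/ (between /r/ and /t/: in an unstressed syllable) → [ə].
/t/ (between /a/ and /ɡ/) is in the target of rule 4 but the environment (between two vowels) is not met → [t].
/ɡ/ — between /t/ and /o/; rule 3 does not apply here → [ɡ].
/o/ — word-final; rule 2 does not apply here → [o].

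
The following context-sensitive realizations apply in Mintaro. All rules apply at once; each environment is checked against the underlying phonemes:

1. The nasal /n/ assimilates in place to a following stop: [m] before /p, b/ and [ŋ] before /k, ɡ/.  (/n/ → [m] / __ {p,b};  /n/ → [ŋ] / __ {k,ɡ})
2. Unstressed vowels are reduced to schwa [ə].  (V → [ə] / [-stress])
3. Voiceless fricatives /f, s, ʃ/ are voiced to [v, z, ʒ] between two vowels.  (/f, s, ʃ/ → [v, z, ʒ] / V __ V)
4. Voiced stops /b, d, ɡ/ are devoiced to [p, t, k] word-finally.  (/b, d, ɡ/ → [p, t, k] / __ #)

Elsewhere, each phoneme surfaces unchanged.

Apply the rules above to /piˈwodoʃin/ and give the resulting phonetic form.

[pəˈwodəʒən]

/p/ — not in any rule's target class → [p].
/i/ (between /p/ and /w/): in an unstressed syllable, so rule 2 applies → [ə].
/w/ (between /i/ and /o/): no rule targets it → [w].
/o/ — between /w/ and /d/; rule 2 does not apply here → [o].
/d/ — between /o/ and /o/; rule 4 does not apply here → [d].
Rule 2 applies to /o/ (between /d/ and /ʃ/: in an unstressed syllable) → [ə].
/ʃ/ meets the environment for rule 3 (between two vowels) → [ʒ].
/i/ meets the environment for rule 2 (in an unstressed syllable) → [ə].
/n/ — word-final; rule 1 does not apply here → [n].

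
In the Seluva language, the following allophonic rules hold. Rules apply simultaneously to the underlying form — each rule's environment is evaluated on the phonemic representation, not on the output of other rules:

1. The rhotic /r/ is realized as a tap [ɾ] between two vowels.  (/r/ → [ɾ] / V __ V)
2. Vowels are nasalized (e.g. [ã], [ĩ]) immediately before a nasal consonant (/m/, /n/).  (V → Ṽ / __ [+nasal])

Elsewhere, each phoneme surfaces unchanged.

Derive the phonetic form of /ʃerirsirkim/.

[ʃeɾirsirkĩm]

/ʃ/ (word-initial) is unaffected → [ʃ].
/e/ — between /ʃ/ and /r/; rule 2 does not apply here → [e].
/r/ (between /e/ and /i/) occurs between two vowels → [ɾ] by rule 1.
/i/ — between /r/ and /r/; rule 2 does not apply here → [i].
/r/ — between /i/ and /s/; rule 1 does not apply here → [r].
/s/ (between /r/ and /i/): no rule targets it → [s].
/i/ (between /s/ and /r/) is in the target of rule 2 but the environment (before a nasal consonant) is not met → [i].
/r/ (between /i/ and /k/) fails the environment for rule 1, so it stays [r].
/k/ — not in any rule's target class → [k].
Rule 2 applies to /i/ (between /k/ and /m/: before a nasal consonant) → [ĩ].
/m/ stays [m].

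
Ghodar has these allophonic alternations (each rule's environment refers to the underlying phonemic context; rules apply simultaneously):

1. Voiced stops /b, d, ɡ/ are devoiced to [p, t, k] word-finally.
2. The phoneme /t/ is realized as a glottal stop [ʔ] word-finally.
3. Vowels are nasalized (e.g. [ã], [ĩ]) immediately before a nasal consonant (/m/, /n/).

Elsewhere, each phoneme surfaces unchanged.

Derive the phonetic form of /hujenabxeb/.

/h/ stays [h].
/u/ (between /h/ and /j/) fails the environment for rule 3, so it stays [u].
/j/ (between /u/ and /e/) is unaffected → [j].
/e/ (between /j/ and /n/): before a nasal consonant, so rule 3 applies → [ẽ].
/n/ (between /e/ and /a/): no rule targets it → [n].
/a/ (between /n/ and /b/): rule 3 targets it, but not before a nasal consonant → unchanged [a].
/b/ — between /a/ and /x/; rule 1 does not apply here → [b].
/x/ (between /b/ and /e/): no rule targets it → [x].
/e/ (between /x/ and /b/): rule 3 targets it, but not before a nasal consonant → unchanged [e].
/b/ — word-final, word-finally — surfaces as [p] (rule 1).

[hujẽnabxep]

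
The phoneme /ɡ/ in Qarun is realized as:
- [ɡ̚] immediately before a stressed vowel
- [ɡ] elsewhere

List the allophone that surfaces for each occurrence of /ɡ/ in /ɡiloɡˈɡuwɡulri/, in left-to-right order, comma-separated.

[ɡ], [ɡ], [ɡ̚], [ɡ]

Occurrence 1 (position 1): no conditioning environment matches → elsewhere allophone [ɡ].
Occurrence 2 (position 5): no conditioning environment matches → elsewhere allophone [ɡ].
Occurrence 3 (position 6): immediately before a stressed vowel → [ɡ̚].
Occurrence 4 (position 9): no conditioning environment matches → elsewhere allophone [ɡ].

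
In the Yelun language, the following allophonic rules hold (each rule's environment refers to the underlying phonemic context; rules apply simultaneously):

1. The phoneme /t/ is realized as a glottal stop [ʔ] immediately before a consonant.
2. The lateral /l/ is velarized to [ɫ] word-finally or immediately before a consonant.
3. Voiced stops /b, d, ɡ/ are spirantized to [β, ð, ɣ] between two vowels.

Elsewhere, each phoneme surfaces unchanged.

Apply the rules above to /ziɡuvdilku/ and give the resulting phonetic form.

[ziɣuvdiɫku]

/z/ — not in any rule's target class → [z].
/i/ — not in any rule's target class → [i].
Rule 3 applies to /ɡ/ (between /i/ and /u/: between two vowels) → [ɣ].
/u/ stays [u].
/v/ (between /u/ and /d/) is unaffected → [v].
/d/ (between /v/ and /i/) is in the target of rule 3 but the environment (between two vowels) is not met → [d].
/i/ — not in any rule's target class → [i].
Rule 2 applies to /l/ (between /i/ and /k/: word-finally or immediately before a consonant) → [ɫ].
/k/ — not in any rule's target class → [k].
/u/ stays [u].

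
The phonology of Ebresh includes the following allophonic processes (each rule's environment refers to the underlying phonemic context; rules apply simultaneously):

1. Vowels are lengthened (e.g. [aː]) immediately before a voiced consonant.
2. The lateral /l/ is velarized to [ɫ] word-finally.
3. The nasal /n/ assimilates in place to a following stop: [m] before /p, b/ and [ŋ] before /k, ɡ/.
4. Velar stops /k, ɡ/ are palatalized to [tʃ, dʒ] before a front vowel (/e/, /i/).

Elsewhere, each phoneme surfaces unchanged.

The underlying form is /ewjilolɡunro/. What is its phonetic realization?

[eːwjiːloːlɡuːnro]

/e/ (word-initial) occurs before a voiced consonant → [eː] by rule 1.
/w/ (between /e/ and /j/): no rule targets it → [w].
/j/ — not in any rule's target class → [j].
Rule 1 applies to /i/ (between /j/ and /l/: before a voiced consonant) → [iː].
/l/ — between /i/ and /o/; rule 2 does not apply here → [l].
/o/ — between /l/ and /l/, before a voiced consonant — surfaces as [oː] (rule 1).
/l/ — between /o/ and /ɡ/; rule 2 does not apply here → [l].
/ɡ/ (between /l/ and /u/) is in the target of rule 4 but the environment (before a front vowel) is not met → [ɡ].
/u/ meets the environment for rule 1 (before a voiced consonant) → [uː].
/n/ (between /u/ and /r/) fails the environment for rule 3, so it stays [n].
/r/ (between /n/ and /o/) is unaffected → [r].
/o/ — word-final; rule 1 does not apply here → [o].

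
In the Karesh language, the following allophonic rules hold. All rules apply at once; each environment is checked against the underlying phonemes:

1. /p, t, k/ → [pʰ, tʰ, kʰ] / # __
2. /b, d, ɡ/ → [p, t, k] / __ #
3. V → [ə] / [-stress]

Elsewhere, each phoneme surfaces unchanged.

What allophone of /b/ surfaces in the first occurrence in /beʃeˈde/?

/b/ (word-initial) is in the target of rule 2 but the environment (word-finally) is not met → [b].

[b]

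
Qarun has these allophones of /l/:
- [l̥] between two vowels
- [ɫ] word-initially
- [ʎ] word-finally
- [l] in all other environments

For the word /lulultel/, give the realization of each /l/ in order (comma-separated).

Occurrence 1 (position 1): word-initially → [ɫ].
Occurrence 2 (position 3): between two vowels → [l̥].
Occurrence 3 (position 5): no conditioning environment matches → elsewhere allophone [l].
Occurrence 4 (position 8): word-finally → [ʎ].

[ɫ], [l̥], [l], [ʎ]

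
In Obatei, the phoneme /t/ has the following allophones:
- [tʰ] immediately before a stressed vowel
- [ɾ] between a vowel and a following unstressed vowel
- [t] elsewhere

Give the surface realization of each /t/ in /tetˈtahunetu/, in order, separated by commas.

[t], [t], [tʰ], [ɾ]

Occurrence 1 (position 1): no conditioning environment matches → elsewhere allophone [t].
Occurrence 2 (position 3): no conditioning environment matches → elsewhere allophone [t].
Occurrence 3 (position 4): immediately before a stressed vowel → [tʰ].
Occurrence 4 (position 10): between a vowel and an unstressed vowel → [ɾ].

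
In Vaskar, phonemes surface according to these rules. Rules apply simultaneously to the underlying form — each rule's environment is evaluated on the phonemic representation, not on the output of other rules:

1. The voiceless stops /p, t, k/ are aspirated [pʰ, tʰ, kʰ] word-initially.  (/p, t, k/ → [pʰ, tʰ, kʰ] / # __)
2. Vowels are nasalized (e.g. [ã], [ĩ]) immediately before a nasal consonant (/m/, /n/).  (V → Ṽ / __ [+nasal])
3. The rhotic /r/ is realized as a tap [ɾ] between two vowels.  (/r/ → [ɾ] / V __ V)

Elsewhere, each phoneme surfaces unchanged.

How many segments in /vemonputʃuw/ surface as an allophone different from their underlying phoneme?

2

Segments that undergo a rule: /e/ → [ẽ] (rule 2); /o/ → [õ] (rule 2).
All other segments surface unchanged.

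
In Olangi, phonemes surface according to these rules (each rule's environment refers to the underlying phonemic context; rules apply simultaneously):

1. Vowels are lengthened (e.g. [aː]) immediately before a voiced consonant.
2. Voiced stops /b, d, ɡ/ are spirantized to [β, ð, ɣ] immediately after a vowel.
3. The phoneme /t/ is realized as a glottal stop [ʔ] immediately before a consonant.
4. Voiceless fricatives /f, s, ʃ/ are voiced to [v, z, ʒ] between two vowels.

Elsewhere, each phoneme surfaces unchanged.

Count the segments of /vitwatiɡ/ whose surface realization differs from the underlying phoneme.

Segments that undergo a rule: /t/ → [ʔ] (rule 3); /i/ → [iː] (rule 1); /ɡ/ → [ɣ] (rule 2).
All other segments surface unchanged.

3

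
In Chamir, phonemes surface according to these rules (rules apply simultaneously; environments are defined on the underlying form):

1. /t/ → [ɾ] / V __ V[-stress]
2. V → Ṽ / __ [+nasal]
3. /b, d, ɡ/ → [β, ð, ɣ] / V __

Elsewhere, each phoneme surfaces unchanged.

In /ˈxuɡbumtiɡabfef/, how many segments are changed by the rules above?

Segments that undergo a rule: /ɡ/ → [ɣ] (rule 3); /u/ → [ũ] (rule 2); /ɡ/ → [ɣ] (rule 3); /b/ → [β] (rule 3).
All other segments surface unchanged.

4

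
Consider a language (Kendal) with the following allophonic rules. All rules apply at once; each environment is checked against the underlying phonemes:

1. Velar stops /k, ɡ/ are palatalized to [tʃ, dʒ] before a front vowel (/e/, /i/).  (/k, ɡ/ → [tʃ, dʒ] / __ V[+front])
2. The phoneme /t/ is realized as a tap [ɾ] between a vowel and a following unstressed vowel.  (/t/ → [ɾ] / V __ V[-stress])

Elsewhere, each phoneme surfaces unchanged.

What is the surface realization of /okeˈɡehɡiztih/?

[otʃeˈdʒehdʒiztih]

/o/ (word-initial): no rule targets it → [o].
Rule 1 applies to /k/ (between /o/ and /e/: before a front vowel) → [tʃ].
/e/ stays [e].
/ɡ/ (between /e/ and /e/): before a front vowel, so rule 1 applies → [dʒ].
/e/ (between /ɡ/ and /h/) is unaffected → [e].
/h/ (between /e/ and /ɡ/) is unaffected → [h].
/ɡ/ (between /h/ and /i/) occurs before a front vowel → [dʒ] by rule 1.
/i/ — not in any rule's target class → [i].
/z/ stays [z].
/t/ (between /z/ and /i/) fails the environment for rule 2, so it stays [t].
/i/ — not in any rule's target class → [i].
/h/ stays [h].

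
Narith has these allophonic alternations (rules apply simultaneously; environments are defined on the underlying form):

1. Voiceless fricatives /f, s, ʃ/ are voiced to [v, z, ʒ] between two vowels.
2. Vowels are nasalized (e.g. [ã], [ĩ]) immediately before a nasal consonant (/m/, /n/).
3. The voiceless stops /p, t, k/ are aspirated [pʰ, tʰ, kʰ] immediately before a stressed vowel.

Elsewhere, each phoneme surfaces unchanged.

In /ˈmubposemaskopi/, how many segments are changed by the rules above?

2

Segments that undergo a rule: /s/ → [z] (rule 1); /e/ → [ẽ] (rule 2).
All other segments surface unchanged.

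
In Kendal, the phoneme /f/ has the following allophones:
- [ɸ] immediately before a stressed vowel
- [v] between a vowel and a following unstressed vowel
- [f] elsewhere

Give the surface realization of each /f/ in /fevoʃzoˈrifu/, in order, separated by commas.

Occurrence 1 (position 1): no conditioning environment matches → elsewhere allophone [f].
Occurrence 2 (position 10): between a vowel and a following unstressed vowel → [v].

[f], [v]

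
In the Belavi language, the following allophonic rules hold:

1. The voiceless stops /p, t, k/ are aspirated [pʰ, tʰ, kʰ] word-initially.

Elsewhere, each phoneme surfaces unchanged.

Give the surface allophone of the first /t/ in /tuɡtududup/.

Rule 1 applies to /t/ (word-initial: word-initially) → [tʰ].

[tʰ]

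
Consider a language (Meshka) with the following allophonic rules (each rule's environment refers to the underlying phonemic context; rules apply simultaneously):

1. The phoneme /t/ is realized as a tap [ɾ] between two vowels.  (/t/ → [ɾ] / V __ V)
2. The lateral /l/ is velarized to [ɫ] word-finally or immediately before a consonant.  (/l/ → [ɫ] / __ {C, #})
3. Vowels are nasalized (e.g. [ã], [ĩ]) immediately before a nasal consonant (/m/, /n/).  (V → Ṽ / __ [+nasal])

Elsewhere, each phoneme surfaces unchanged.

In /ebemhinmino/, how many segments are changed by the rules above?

Segments that undergo a rule: /e/ → [ẽ] (rule 3); /i/ → [ĩ] (rule 3); /i/ → [ĩ] (rule 3).
All other segments surface unchanged.

3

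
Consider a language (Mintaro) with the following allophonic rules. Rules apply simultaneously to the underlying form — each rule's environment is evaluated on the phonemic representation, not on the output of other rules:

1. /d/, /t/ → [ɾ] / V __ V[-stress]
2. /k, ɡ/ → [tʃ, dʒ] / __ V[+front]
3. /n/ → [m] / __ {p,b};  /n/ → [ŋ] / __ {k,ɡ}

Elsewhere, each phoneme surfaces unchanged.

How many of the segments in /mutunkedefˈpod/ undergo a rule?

4

Segments that undergo a rule: /t/ → [ɾ] (rule 1); /n/ → [ŋ] (rule 3); /k/ → [tʃ] (rule 2); /d/ → [ɾ] (rule 1).
All other segments surface unchanged.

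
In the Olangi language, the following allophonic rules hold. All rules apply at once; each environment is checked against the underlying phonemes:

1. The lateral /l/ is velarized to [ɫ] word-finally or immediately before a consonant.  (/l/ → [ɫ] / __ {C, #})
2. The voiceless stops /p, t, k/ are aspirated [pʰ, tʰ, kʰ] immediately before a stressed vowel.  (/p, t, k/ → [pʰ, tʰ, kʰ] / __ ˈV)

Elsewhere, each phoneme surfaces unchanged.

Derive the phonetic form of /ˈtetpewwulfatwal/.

/t/ (word-initial) occurs immediately before a stressed vowel → [tʰ] by rule 2.
/e/ (between /t/ and /t/) is unaffected → [e].
/t/ — between /e/ and /p/; rule 2 does not apply here → [t].
/p/ (between /t/ and /e/): rule 2 targets it, but not immediately before a stressed vowel → unchanged [p].
/e/ stays [e].
/w/ (between /e/ and /w/) is unaffected → [w].
/w/ stays [w].
/u/ — not in any rule's target class → [u].
/l/ — between /u/ and /f/, word-finally or immediately before a consonant — surfaces as [ɫ] (rule 1).
/f/ (between /l/ and /a/) is unaffected → [f].
/a/ (between /f/ and /t/): no rule targets it → [a].
/t/ (between /a/ and /w/) is in the target of rule 2 but the environment (immediately before a stressed vowel) is not met → [t].
/w/ (between /t/ and /a/): no rule targets it → [w].
/a/ — not in any rule's target class → [a].
/l/ — word-final, word-finally or immediately before a consonant — surfaces as [ɫ] (rule 1).

[ˈtʰetpewwuɫfatwaɫ]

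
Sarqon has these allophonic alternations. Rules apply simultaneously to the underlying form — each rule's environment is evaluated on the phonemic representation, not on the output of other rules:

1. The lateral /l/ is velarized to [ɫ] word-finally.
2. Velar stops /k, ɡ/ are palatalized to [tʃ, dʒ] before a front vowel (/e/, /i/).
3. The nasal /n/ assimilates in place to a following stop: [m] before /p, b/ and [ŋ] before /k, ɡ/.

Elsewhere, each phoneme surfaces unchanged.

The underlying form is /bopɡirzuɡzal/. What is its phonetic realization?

/b/ (word-initial): no rule targets it → [b].
/o/ — not in any rule's target class → [o].
/p/ — not in any rule's target class → [p].
/ɡ/ (between /p/ and /i/): before a front vowel, so rule 2 applies → [dʒ].
/i/ stays [i].
/r/ (between /i/ and /z/): no rule targets it → [r].
/z/ (between /r/ and /u/): no rule targets it → [z].
/u/ — not in any rule's target class → [u].
/ɡ/ (between /u/ and /z/) is in the target of rule 2 but the environment (before a front vowel) is not met → [ɡ].
/z/ — not in any rule's target class → [z].
/a/ (between /z/ and /l/): no rule targets it → [a].
Rule 1 applies to /l/ (word-final: word-finally) → [ɫ].

[bopdʒirzuɡzaɫ]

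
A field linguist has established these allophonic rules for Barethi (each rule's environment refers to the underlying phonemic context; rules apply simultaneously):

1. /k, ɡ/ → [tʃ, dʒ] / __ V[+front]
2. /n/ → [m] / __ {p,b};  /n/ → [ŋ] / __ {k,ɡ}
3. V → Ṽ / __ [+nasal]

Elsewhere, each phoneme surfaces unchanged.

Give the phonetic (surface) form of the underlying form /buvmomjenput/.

[buvmõmjẽmput]

/u/ (between /b/ and /v/): rule 3 targets it, but not before a nasal consonant → unchanged [u].
/o/ meets the environment for rule 3 (before a nasal consonant) → [õ].
/e/ (between /j/ and /n/) occurs before a nasal consonant → [ẽ] by rule 3.
/n/ — between /e/ and /p/, before a labial or velar stop — surfaces as [m] (rule 2).
/u/ (between /p/ and /t/): rule 3 targets it, but not before a nasal consonant → unchanged [u].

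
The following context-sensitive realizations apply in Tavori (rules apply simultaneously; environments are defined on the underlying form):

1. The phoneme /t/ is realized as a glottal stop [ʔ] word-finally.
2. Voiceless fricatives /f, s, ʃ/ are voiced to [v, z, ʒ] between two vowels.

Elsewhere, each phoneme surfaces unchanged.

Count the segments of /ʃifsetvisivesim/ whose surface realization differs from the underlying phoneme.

Segments that undergo a rule: /s/ → [z] (rule 2); /s/ → [z] (rule 2).
All other segments surface unchanged.

2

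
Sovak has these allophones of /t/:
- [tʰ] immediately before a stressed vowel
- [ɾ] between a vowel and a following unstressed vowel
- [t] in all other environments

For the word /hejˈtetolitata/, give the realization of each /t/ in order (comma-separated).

[tʰ], [ɾ], [ɾ], [ɾ]

Occurrence 1 (position 4): immediately before a stressed vowel → [tʰ].
Occurrence 2 (position 6): between a vowel and an unstressed vowel → [ɾ].
Occurrence 3 (position 10): between a vowel and an unstressed vowel → [ɾ].
Occurrence 4 (position 12): between a vowel and an unstressed vowel → [ɾ].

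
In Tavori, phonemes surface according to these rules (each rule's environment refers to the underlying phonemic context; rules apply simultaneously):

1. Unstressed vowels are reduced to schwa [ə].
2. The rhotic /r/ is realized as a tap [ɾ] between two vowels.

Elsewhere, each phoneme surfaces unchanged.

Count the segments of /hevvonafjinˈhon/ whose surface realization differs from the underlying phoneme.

4

Segments that undergo a rule: /e/ → [ə] (rule 1); /o/ → [ə] (rule 1); /a/ → [ə] (rule 1); /i/ → [ə] (rule 1).
All other segments surface unchanged.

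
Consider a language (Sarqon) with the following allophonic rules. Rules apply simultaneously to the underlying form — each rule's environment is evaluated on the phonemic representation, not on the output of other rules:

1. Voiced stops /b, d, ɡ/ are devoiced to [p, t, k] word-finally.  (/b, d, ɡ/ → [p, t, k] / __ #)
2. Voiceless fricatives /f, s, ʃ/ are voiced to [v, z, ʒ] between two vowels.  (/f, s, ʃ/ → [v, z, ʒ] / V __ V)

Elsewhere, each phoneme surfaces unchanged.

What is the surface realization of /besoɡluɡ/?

/b/ (word-initial) is in the target of rule 1 but the environment (word-finally) is not met → [b].
/e/ (between /b/ and /s/) is unaffected → [e].
Rule 2 applies to /s/ (between /e/ and /o/: between two vowels) → [z].
/o/ (between /s/ and /ɡ/) is unaffected → [o].
/ɡ/ (between /o/ and /l/) fails the environment for rule 1, so it stays [ɡ].
/l/ (between /ɡ/ and /u/) is unaffected → [l].
/u/ (between /l/ and /ɡ/): no rule targets it → [u].
Rule 1 applies to /ɡ/ (word-final: word-finally) → [k].

[bezoɡluk]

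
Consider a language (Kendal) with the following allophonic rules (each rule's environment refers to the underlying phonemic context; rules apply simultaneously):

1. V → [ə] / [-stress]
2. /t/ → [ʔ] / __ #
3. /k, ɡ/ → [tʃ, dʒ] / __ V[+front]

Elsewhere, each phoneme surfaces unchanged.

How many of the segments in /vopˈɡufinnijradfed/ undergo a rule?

Segments that undergo a rule: /o/ → [ə] (rule 1); /i/ → [ə] (rule 1); /i/ → [ə] (rule 1); /a/ → [ə] (rule 1); /e/ → [ə] (rule 1).
All other segments surface unchanged.

5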